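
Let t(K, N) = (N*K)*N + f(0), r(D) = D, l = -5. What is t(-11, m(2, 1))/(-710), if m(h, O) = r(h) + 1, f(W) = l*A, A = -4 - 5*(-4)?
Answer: 179/710 ≈ 0.25211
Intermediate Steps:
A = 16 (A = -4 + 20 = 16)
f(W) = -80 (f(W) = -5*16 = -80)
m(h, O) = 1 + h (m(h, O) = h + 1 = 1 + h)
t(K, N) = -80 + K*N² (t(K, N) = (N*K)*N - 80 = (K*N)*N - 80 = K*N² - 80 = -80 + K*N²)
t(-11, m(2, 1))/(-710) = (-80 - 11*(1 + 2)²)/(-710) = (-80 - 11*3²)*(-1/710) = (-80 - 11*9)*(-1/710) = (-80 - 99)*(-1/710) = -179*(-1/710) = 179/710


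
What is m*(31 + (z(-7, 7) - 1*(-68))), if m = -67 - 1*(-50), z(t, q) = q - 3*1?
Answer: -1751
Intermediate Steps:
z(t, q) = -3 + q (z(t, q) = q - 3 = -3 + q)
m = -17 (m = -67 + 50 = -17)
m*(31 + (z(-7, 7) - 1*(-68))) = -17*(31 + ((-3 + 7) - 1*(-68))) = -17*(31 + (4 + 68)) = -17*(31 + 72) = -17*103 = -1751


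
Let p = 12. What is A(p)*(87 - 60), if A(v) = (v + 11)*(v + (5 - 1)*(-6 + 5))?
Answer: 4968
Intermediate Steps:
A(v) = (-4 + v)*(11 + v) (A(v) = (11 + v)*(v + 4*(-1)) = (11 + v)*(v - 4) = (11 + v)*(-4 + v) = (-4 + v)*(11 + v))
A(p)*(87 - 60) = (-44 + 12**2 + 7*12)*(87 - 60) = (-44 + 144 + 84)*27 = 184*27 = 4968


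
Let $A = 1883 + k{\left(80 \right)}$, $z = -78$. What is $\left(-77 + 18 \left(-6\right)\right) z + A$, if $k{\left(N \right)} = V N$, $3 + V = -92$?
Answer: $8713$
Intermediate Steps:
$V = -95$ ($V = -3 - 92 = -95$)
$k{\left(N \right)} = - 95 N$
$A = -5717$ ($A = 1883 - 7600 = -5717$)
$\left(-77 + 18 \left(-6\right)\right) z + A = \left(-77 + 18 \left(-6\right)\right) \left(-78\right) - 5717 = \left(-77 - 108\right) \left(-78\right) - 5717 = \left(-185\right) \left(-78\right) - 5717 = 14430 - 5717 = 8713$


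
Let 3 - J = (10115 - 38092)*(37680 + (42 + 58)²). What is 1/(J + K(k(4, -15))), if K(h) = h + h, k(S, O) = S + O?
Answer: 1/1333943341 ≈ 7.4966e-10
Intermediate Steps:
k(S, O) = O + S
K(h) = 2*h
J = 1333943363 (J = 3 - (10115 - 38092)*(37680 + (42 + 58)²) = 3 - (-27977)*(37680 + 100²) = 3 - (-27977)*(37680 + 10000) = 3 - (-27977)*47680 = 3 - 1*(-1333943360) = 3 + 1333943360 = 1333943363)
1/(J + K(k(4, -15))) = 1/(1333943363 + 2*(-15 + 4)) = 1/(1333943363 + 2*(-11)) = 1/(1333943363 - 22) = 1/1333943341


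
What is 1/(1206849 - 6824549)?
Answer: -1/5617700 ≈ -1.7801e-7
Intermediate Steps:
1/(1206849 - 6824549) = 1/(-5617700) = -1/5617700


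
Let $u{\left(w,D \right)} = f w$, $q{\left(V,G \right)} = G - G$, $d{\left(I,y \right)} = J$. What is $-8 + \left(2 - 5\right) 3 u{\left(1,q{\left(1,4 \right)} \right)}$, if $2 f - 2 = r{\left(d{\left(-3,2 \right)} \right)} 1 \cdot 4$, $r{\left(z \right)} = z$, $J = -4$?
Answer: $55$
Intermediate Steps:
$d{\left(I,y \right)} = -4$
$f = -7$ ($f = 1 + \frac{\left(-4\right) 1 \cdot 4}{2} = 1 + \frac{\left(-4\right) 4}{2} = 1 + \frac{1}{2} \left(-16\right) = 1 - 8 = -7$)
$q{\left(V,G \right)} = 0$
$u{\left(w,D \right)} = - 7 w$
$-8 + \left(2 - 5\right) 3 u{\left(1,q{\left(1,4 \right)} \right)} = -8 + \left(2 - 5\right) 3 \left(\left(-7\right) 1\right) = -8 + \left(-3\right) 3 \left(-7\right) = -8 - -63 = -8 + 63 = 55$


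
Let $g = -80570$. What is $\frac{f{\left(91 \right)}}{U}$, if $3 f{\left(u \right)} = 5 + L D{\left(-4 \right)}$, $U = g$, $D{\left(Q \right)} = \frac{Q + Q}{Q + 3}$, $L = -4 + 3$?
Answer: $\frac{1}{80570} \approx 1.2412 \cdot 10^{-5}$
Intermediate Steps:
$L = -1$
$D{\left(Q \right)} = \frac{2 Q}{3 + Q}$
$U = -80570$
$f{\left(u \right)} = -1$ ($f{\left(u \right)} = \frac{5 - 2 \left(-4\right) \frac{1}{3 - 4}}{3} = \frac{5 - 2 \left(-4\right) \frac{1}{-1}}{3} = \frac{5 - 2 \left(-4\right) \left(-1\right)}{3} = \frac{5 - 8}{3} = \frac{1}{3} \left(-3\right) = -1$)
$\frac{f{\left(91 \right)}}{U} = - \frac{1}{-80570} = \left(-1\right) \left(- \frac{1}{80570}\right) = \frac{1}{80570}$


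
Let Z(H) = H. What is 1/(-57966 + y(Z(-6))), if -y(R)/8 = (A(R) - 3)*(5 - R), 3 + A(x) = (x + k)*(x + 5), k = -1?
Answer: -1/58054 ≈ -1.7225e-5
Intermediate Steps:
A(x) = -3 + (-1 + x)*(5 + x) (A(x) = -3 + (x - 1)*(x + 5) = -3 + (-1 + x)*(5 + x))
y(R) = -8*(5 - R)*(-11 + R² + 4*R) (y(R) = -8*((-8 + R² + 4*R) - 3)*(5 - R) = -8*(-11 + R² + 4*R)*(5 - R) = -8*(5 - R)*(-11 + R² + 4*R))
1/(-57966 + y(Z(-6))) = 1/(-57966 + (440 - 248*(-6) - 8*(-6)² + 8*(-6)³)) = 1/(-57966 + (440 + 1488 - 8*36 + 8*(-216))) = 1/(-57966 + (440 + 1488 - 288 - 1728)) = 1/(-57966 - 88) = 1/(-58054) = -1/58054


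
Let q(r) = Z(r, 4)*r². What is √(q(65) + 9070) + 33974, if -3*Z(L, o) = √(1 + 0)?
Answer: 33974 + √68955/3 ≈ 34062.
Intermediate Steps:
Z(L, o) = -⅓ (Z(L, o) = -√(1 + 0)/3 = -√1/3 = -⅓*1 = -⅓)
q(r) = -r²/3
√(q(65) + 9070) + 33974 = √(-⅓*65² + 9070) + 33974 = √(-⅓*4225 + 9070) + 33974 = √(-4225/3 + 9070) + 33974 = √(22985/3) + 33974 = √68955/3 + 33974 = 33974 + √68955/3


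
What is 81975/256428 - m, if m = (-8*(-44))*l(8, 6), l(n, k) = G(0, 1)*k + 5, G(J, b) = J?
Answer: -150410435/85476 ≈ -1759.7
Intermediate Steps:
l(n, k) = 5 (l(n, k) = 0*k + 5 = 0 + 5 = 5)
m = 1760 (m = -8*(-44)*5 = 352*5 = 1760)
81975/256428 - m = 81975/256428 - 1*1760 = 81975*(1/256428) - 1760 = 27325/85476 - 1760 = -150410435/85476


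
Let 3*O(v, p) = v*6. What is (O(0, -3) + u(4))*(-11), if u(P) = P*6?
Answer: -264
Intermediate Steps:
O(v, p) = 2*v (O(v, p) = (v*6)/3 = (6*v)/3 = 2*v)
u(P) = 6*P
(O(0, -3) + u(4))*(-11) = (2*0 + 6*4)*(-11) = (0 + 24)*(-11) = 24*(-11) = -264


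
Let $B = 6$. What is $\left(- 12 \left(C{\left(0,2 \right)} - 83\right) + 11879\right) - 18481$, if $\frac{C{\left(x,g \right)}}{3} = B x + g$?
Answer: $-5678$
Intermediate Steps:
$C{\left(x,g \right)} = 3 g + 18 x$ ($C{\left(x,g \right)} = 3 \left(6 x + g\right) = 3 \left(g + 6 x\right) = 3 g + 18 x$)
$\left(- 12 \left(C{\left(0,2 \right)} - 83\right) + 11879\right) - 18481 = \left(- 12 \left(\left(3 \cdot 2 + 18 \cdot 0\right) - 83\right) + 11879\right) - 18481 = \left(- 12 \left(\left(6 + 0\right) - 83\right) + 11879\right) - 18481 = \left(- 12 \left(6 - 83\right) + 11879\right) - 18481 = \left(\left(-12\right) \left(-77\right) + 11879\right) - 18481 = \left(924 + 11879\right) - 18481 = 12803 - 18481 = -5678$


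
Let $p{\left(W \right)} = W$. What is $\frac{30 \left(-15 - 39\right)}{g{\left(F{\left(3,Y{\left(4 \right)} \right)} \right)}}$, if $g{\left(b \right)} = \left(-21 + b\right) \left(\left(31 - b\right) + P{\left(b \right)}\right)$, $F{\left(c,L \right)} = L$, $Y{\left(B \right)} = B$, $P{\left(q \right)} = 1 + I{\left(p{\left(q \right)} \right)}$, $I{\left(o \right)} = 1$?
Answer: $\frac{1620}{493} \approx 3.286$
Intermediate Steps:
$P{\left(q \right)} = 2$ ($P{\left(q \right)} = 1 + 1 = 2$)
$g{\left(b \right)} = \left(-21 + b\right) \left(33 - b\right)$ ($g{\left(b \right)} = \left(-21 + b\right) \left(\left(31 - b\right) + 2\right) = \left(-21 + b\right) \left(33 - b\right)$)
$\frac{30 \left(-15 - 39\right)}{g{\left(F{\left(3,Y{\left(4 \right)} \right)} \right)}} = \frac{30 \left(-15 - 39\right)}{-693 - 4^{2} + 54 \cdot 4} = \frac{30 \left(-54\right)}{-693 - 16 + 216} = - \frac{1620}{-693 - 16 + 216} = - \frac{1620}{-493} = \left(-1620\right) \left(- \frac{1}{493}\right) = \frac{1620}{493}$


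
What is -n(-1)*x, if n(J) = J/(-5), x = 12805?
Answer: -2561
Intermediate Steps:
n(J) = -J/5 (n(J) = J*(-⅕) = -J/5)
-n(-1)*x = -(-⅕*(-1))*12805 = -12805/5 = -1*2561 = -2561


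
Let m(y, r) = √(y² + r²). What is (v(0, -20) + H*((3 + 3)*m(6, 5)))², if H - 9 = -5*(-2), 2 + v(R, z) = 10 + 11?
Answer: 793117 + 4332*√61 ≈ 8.2695e+5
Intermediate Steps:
v(R, z) = 19 (v(R, z) = -2 + (10 + 11) = -2 + 21 = 19)
m(y, r) = √(r² + y²)
H = 19 (H = 9 - 5*(-2) = 9 + 10 = 19)
(v(0, -20) + H*((3 + 3)*m(6, 5)))² = (19 + 19*((3 + 3)*√(5² + 6²)))² = (19 + 19*(6*√(25 + 36)))² = (19 + 19*(6*√61))² = (19 + 114*√61)²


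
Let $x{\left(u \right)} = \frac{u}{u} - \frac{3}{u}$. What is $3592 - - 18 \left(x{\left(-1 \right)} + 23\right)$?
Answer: $4078$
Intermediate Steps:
$x{\left(u \right)} = 1 - \frac{3}{u}$
$3592 - - 18 \left(x{\left(-1 \right)} + 23\right) = 3592 - - 18 \left(\frac{-3 - 1}{-1} + 23\right) = 3592 - - 18 \left(\left(-1\right) \left(-4\right) + 23\right) = 3592 - - 18 \left(4 + 23\right) = 3592 - \left(-18\right) 27 = 3592 - -486 = 3592 + 486 = 4078$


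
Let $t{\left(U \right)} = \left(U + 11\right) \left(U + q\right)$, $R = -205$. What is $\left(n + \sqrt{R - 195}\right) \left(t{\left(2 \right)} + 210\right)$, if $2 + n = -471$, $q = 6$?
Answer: $-148522 + 6280 i \approx -1.4852 \cdot 10^{5} + 6280.0 i$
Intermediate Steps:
$n = -473$ ($n = -2 - 471 = -473$)
$t{\left(U \right)} = \left(6 + U\right) \left(11 + U\right)$ ($t{\left(U \right)} = \left(U + 11\right) \left(U + 6\right) = \left(11 + U\right) \left(6 + U\right) = \left(6 + U\right) \left(11 + U\right)$)
$\left(n + \sqrt{R - 195}\right) \left(t{\left(2 \right)} + 210\right) = \left(-473 + \sqrt{-205 - 195}\right) \left(\left(66 + 2^{2} + 17 \cdot 2\right) + 210\right) = \left(-473 + \sqrt{-400}\right) \left(\left(66 + 4 + 34\right) + 210\right) = \left(-473 + 20 i\right) \left(104 + 210\right) = \left(-473 + 20 i\right) 314 = -148522 + 6280 i$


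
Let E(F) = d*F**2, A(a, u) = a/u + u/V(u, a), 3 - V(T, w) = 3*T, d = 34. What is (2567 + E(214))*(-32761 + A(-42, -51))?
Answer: -2656903426755/52 ≈ -5.1094e+10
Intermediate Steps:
V(T, w) = 3 - 3*T
A(a, u) = a/u + u/(3 - 3*u)
E(F) = 34*F**2
(2567 + E(214))*(-32761 + A(-42, -51)) = (2567 + 34*214**2)*(-32761 + (-1/3*(-51)**2 - 42*(-1 - 51))/((-51)*(-1 - 51))) = (2567 + 34*45796)*(-32761 - 1/51*(-1/3*2601 - 42*(-52))/(-52)) = (2567 + 1557064)*(-32761 - 1/51*(-1/52)*(-867 + 2184)) = 1559631*(-32761 - 1/51*(-1/52)*1317) = 1559631*(-32761 + 439/884) = 1559631*(-28960285/884) = -2656903426755/52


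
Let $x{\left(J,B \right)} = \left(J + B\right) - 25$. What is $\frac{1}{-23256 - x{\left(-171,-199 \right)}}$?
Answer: $- \frac{1}{22861} \approx -4.3743 \cdot 10^{-5}$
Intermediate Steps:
$x{\left(J,B \right)} = -25 + B + J$ ($x{\left(J,B \right)} = \left(B + J\right) - 25 = -25 + B + J$)
$\frac{1}{-23256 - x{\left(-171,-199 \right)}} = \frac{1}{-23256 - \left(-25 - 199 - 171\right)} = \frac{1}{-23256 - -395} = \frac{1}{-23256 + 395} = \frac{1}{-22861} = - \frac{1}{22861}$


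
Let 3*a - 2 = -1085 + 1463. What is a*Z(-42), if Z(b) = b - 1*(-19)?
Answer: -8740/3 ≈ -2913.3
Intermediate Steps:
Z(b) = 19 + b (Z(b) = b + 19 = 19 + b)
a = 380/3 (a = ⅔ + (-1085 + 1463)/3 = ⅔ + (⅓)*378 = ⅔ + 126 = 380/3 ≈ 126.67)
a*Z(-42) = 380*(19 - 42)/3 = (380/3)*(-23) = -8740/3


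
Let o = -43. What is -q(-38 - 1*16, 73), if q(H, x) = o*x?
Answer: 3139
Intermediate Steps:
q(H, x) = -43*x
-q(-38 - 1*16, 73) = -(-43)*73 = -1*(-3139) = 3139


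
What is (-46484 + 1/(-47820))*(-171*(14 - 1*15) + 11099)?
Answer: -2505168720887/4782 ≈ -5.2387e+8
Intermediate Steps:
(-46484 + 1/(-47820))*(-171*(14 - 1*15) + 11099) = (-46484 - 1/47820)*(-171*(14 - 15) + 11099) = -2222864881*(-171*(-1) + 11099)/47820 = -2222864881*(171 + 11099)/47820 = -2222864881/47820*11270 = -2505168720887/4782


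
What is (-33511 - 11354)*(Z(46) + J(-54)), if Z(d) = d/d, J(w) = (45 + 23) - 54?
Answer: -672975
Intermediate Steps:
J(w) = 14 (J(w) = 68 - 54 = 14)
Z(d) = 1
(-33511 - 11354)*(Z(46) + J(-54)) = (-33511 - 11354)*(1 + 14) = -44865*15 = -672975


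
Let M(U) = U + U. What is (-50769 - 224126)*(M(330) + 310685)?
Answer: -85587183775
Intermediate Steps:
M(U) = 2*U
(-50769 - 224126)*(M(330) + 310685) = (-50769 - 224126)*(2*330 + 310685) = -274895*(660 + 310685) = -274895*311345 = -85587183775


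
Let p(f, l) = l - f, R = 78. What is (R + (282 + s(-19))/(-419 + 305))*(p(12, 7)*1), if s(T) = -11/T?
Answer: -817895/2166 ≈ -377.61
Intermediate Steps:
(R + (282 + s(-19))/(-419 + 305))*(p(12, 7)*1) = (78 + (282 - 11/(-19))/(-419 + 305))*((7 - 1*12)*1) = (78 + (282 - 11*(-1/19))/(-114))*((7 - 12)*1) = (78 + (282 + 11/19)*(-1/114))*(-5*1) = (78 + (5369/19)*(-1/114))*(-5) = (78 - 5369/2166)*(-5) = (163579/2166)*(-5) = -817895/2166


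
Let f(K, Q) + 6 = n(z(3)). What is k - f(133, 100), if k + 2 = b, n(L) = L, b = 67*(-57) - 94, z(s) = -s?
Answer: -3906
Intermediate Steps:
b = -3913 (b = -3819 - 94 = -3913)
f(K, Q) = -9 (f(K, Q) = -6 - 1*3 = -6 - 3 = -9)
k = -3915 (k = -2 - 3913 = -3915)
k - f(133, 100) = -3915 - 1*(-9) = -3915 + 9 = -3906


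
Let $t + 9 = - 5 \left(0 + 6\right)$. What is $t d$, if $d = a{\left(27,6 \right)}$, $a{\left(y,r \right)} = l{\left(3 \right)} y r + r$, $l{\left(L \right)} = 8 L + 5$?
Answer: $-183456$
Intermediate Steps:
$l{\left(L \right)} = 5 + 8 L$
$a{\left(y,r \right)} = r + 29 r y$ ($a{\left(y,r \right)} = \left(5 + 8 \cdot 3\right) y r + r = \left(5 + 24\right) y r + r = 29 y r + r = 29 r y + r = r + 29 r y$)
$d = 4704$ ($d = 6 \left(1 + 29 \cdot 27\right) = 6 \left(1 + 783\right) = 6 \cdot 784 = 4704$)
$t = -39$ ($t = -9 - 5 \left(0 + 6\right) = -9 - 30 = -39$)
$t d = \left(-39\right) 4704 = -183456$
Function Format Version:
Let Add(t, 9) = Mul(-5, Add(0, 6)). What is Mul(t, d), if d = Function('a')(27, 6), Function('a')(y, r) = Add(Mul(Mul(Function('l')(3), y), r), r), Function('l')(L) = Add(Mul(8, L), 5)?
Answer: -183456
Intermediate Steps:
Function('l')(L) = Add(5, Mul(8, L))
Function('a')(y, r) = Add(r, Mul(29, r, y)) (Function('a')(y, r) = Add(Mul(Mul(Add(5, Mul(8, 3)), y), r), r) = Add(Mul(Mul(Add(5, 24), y), r), r) = Add(Mul(Mul(29, y), r), r) = Add(Mul(29, r, y), r) = Add(r, Mul(29, r, y)))
d = 4704 (d = Mul(6, Add(1, Mul(29, 27))) = Mul(6, Add(1, 783)) = Mul(6, 784) = 4704)
t = -39 (t = Add(-9, Mul(-5, Add(0, 6))) = Add(-9, Mul(-5, 6)) = Add(-9, -30) = -39)
Mul(t, d) = Mul(-39, 4704) = -183456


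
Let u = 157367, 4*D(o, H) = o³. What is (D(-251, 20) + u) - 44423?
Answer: -15361475/4 ≈ -3.8404e+6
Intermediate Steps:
D(o, H) = o³/4
(D(-251, 20) + u) - 44423 = ((¼)*(-251)³ + 157367) - 44423 = ((¼)*(-15813251) + 157367) - 44423 = (-15813251/4 + 157367) - 44423 = -15183783/4 - 44423 = -15361475/4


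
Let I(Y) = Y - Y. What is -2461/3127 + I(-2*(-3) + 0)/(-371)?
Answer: -2461/3127 ≈ -0.78702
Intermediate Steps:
I(Y) = 0
-2461/3127 + I(-2*(-3) + 0)/(-371) = -2461/3127 + 0/(-371) = -2461*1/3127 + 0*(-1/371) = -2461/3127 + 0 = -2461/3127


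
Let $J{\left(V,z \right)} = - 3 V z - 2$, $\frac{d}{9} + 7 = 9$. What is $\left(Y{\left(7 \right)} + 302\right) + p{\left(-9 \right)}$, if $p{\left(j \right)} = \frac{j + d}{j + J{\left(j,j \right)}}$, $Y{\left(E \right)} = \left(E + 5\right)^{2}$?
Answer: $\frac{113275}{254} \approx 445.96$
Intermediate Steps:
$d = 18$ ($d = -63 + 9 \cdot 9 = -63 + 81 = 18$)
$Y{\left(E \right)} = \left(5 + E\right)^{2}$
$J{\left(V,z \right)} = -2 - 3 V z$ ($J{\left(V,z \right)} = - 3 V z - 2 = -2 - 3 V z$)
$p{\left(j \right)} = \frac{18 + j}{-2 + j - 3 j^{2}}$ ($p{\left(j \right)} = \frac{j + 18}{j - \left(2 + 3 j j\right)} = \frac{18 + j}{j - \left(2 + 3 j^{2}\right)} = \frac{18 + j}{-2 + j - 3 j^{2}}$)
$\left(Y{\left(7 \right)} + 302\right) + p{\left(-9 \right)} = \left(\left(5 + 7\right)^{2} + 302\right) + \frac{-18 - -9}{2 - -9 + 3 \left(-9\right)^{2}} = \left(12^{2} + 302\right) + \frac{-18 + 9}{2 + 9 + 3 \cdot 81} = \left(144 + 302\right) + \frac{1}{2 + 9 + 243} \left(-9\right) = 446 + \frac{1}{254} \left(-9\right) = 446 - \frac{9}{254} = \frac{113275}{254}$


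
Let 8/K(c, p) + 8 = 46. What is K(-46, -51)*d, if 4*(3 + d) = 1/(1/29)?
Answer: 17/19 ≈ 0.89474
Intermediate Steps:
d = 17/4 (d = -3 + 1/(4*(1/29)) = -3 + (¼)*29 = -3 + 29/4 = 17/4 ≈ 4.2500)
K(c, p) = 4/19 (K(c, p) = 8/(-8 + 46) = 8/38 = 8*(1/38) = 4/19)
K(-46, -51)*d = (4/19)*(17/4) = 17/19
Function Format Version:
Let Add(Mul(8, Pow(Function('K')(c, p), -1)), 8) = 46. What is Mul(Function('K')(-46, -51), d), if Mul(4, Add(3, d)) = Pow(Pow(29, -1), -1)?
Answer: Rational(17, 19) ≈ 0.89474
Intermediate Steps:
d = Rational(17, 4) (d = Add(-3, Mul(Rational(1, 4), Pow(Pow(29, -1), -1))) = Add(-3, Mul(Rational(1, 4), Pow(Rational(1, 29), -1))) = Add(-3, Mul(Rational(1, 4), 29)) = Add(-3, Rational(29, 4)) = Rational(17, 4) ≈ 4.2500)
Function('K')(c, p) = Rational(4, 19) (Function('K')(c, p) = Mul(8, Pow(Add(-8, 46), -1)) = Mul(8, Pow(38, -1)) = Mul(8, Rational(1, 38)) = Rational(4, 19))
Mul(Function('K')(-46, -51), d) = Mul(Rational(4, 19), Rational(17, 4)) = Rational(17, 19)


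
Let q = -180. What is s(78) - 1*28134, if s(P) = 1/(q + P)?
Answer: -2869669/102 ≈ -28134.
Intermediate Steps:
s(P) = 1/(-180 + P)
s(78) - 1*28134 = 1/(-180 + 78) - 1*28134 = 1/(-102) - 28134 = -1/102 - 28134 = -2869669/102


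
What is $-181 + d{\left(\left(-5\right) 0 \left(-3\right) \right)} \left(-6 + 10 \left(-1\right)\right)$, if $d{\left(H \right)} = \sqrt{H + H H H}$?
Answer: $-181$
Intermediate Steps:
$d{\left(H \right)} = \sqrt{H + H^{3}}$ ($d{\left(H \right)} = \sqrt{H + H^{2} H} = \sqrt{H + H^{3}}$)
$-181 + d{\left(\left(-5\right) 0 \left(-3\right) \right)} \left(-6 + 10 \left(-1\right)\right) = -181 + \sqrt{\left(-5\right) 0 \left(-3\right) + \left(\left(-5\right) 0 \left(-3\right)\right)^{3}} \left(-6 + 10 \left(-1\right)\right) = -181 + \sqrt{0 \left(-3\right) + \left(0 \left(-3\right)\right)^{3}} \left(-6 - 10\right) = -181 + \sqrt{0 + 0^{3}} \left(-16\right) = -181 + \sqrt{0 + 0} \left(-16\right) = -181 + \sqrt{0} \left(-16\right) = -181 + 0 \left(-16\right) = -181 + 0 = -181$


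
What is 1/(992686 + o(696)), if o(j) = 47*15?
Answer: 1/993391 ≈ 1.0067e-6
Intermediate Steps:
o(j) = 705
1/(992686 + o(696)) = 1/(992686 + 705) = 1/993391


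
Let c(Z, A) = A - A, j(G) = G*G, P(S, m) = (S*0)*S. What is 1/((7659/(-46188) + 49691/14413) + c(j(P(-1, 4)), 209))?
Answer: 73967516/242748749 ≈ 0.30471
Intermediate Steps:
P(S, m) = 0 (P(S, m) = 0*S = 0)
j(G) = G²
c(Z, A) = 0
1/((7659/(-46188) + 49691/14413) + c(j(P(-1, 4)), 209)) = 1/((7659/(-46188) + 49691/14413) + 0) = 1/((7659*(-1/46188) + 49691*(1/14413)) + 0) = 1/((-851/5132 + 49691/14413) + 0) = 1/(242748749/73967516 + 0) = 1/(242748749/73967516) = 73967516/242748749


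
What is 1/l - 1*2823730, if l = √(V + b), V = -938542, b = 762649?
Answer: -2823730 - I*√175893/175893 ≈ -2.8237e+6 - 0.0023844*I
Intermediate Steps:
l = I*√175893 (l = √(-938542 + 762649) = √(-175893) = I*√175893 ≈ 419.4*I)
1/l - 1*2823730 = 1/(I*√175893) - 1*2823730 = -I*√175893/175893 - 2823730 = -2823730 - I*√175893/175893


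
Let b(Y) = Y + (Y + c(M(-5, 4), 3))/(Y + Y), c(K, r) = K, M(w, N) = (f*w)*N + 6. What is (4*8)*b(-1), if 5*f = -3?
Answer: -304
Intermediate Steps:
f = -⅗ (f = (⅕)*(-3) = -⅗ ≈ -0.60000)
M(w, N) = 6 - 3*N*w/5 (M(w, N) = (-3*w/5)*N + 6 = -3*N*w/5 + 6 = 6 - 3*N*w/5)
b(Y) = Y + (18 + Y)/(2*Y) (b(Y) = Y + (Y + (6 - ⅗*4*(-5)))/(Y + Y) = Y + (Y + (6 + 12))/((2*Y)) = Y + (Y + 18)*(1/(2*Y)) = Y + (18 + Y)*(1/(2*Y)) = Y + (18 + Y)/(2*Y))
(4*8)*b(-1) = (4*8)*(½ - 1 + 9/(-1)) = 32*(½ - 1 + 9*(-1)) = 32*(½ - 1 - 9) = 32*(-19/2) = -304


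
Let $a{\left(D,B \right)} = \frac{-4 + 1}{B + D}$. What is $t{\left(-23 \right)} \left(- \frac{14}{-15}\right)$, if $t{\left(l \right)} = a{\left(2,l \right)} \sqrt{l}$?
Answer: $\frac{2 i \sqrt{23}}{15} \approx 0.63944 i$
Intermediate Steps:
$a{\left(D,B \right)} = - \frac{3}{B + D}$
$t{\left(l \right)} = - \frac{3 \sqrt{l}}{2 + l}$ ($t{\left(l \right)} = - \frac{3}{l + 2} \sqrt{l} = - \frac{3}{2 + l} \sqrt{l} = - \frac{3 \sqrt{l}}{2 + l}$)
$t{\left(-23 \right)} \left(- \frac{14}{-15}\right) = - \frac{3 \sqrt{-23}}{2 - 23} \left(- \frac{14}{-15}\right) = - \frac{3 i \sqrt{23}}{-21} \left(\left(-14\right) \left(- \frac{1}{15}\right)\right) = \left(-3\right) i \sqrt{23} \left(- \frac{1}{21}\right) \frac{14}{15} = \frac{i \sqrt{23}}{7} \cdot \frac{14}{15} = \frac{2 i \sqrt{23}}{15}$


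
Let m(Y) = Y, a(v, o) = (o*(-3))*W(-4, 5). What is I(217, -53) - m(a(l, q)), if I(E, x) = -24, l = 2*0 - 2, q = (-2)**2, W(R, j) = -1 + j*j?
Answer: 264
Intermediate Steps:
W(R, j) = -1 + j**2
q = 4
l = -2 (l = 0 - 2 = -2)
a(v, o) = -72*o (a(v, o) = (o*(-3))*(-1 + 5**2) = (-3*o)*(-1 + 25) = -3*o*24 = -72*o)
I(217, -53) - m(a(l, q)) = -24 - (-72)*4 = -24 - 1*(-288) = -24 + 288 = 264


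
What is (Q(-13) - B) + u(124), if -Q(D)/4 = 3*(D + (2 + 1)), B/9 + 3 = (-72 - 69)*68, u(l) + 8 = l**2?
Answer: 101807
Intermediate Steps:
u(l) = -8 + l**2
B = -86319 (B = -27 + 9*((-72 - 69)*68) = -27 + 9*(-141*68) = -27 + 9*(-9588) = -27 - 86292 = -86319)
Q(D) = -36 - 12*D (Q(D) = -12*(D + (2 + 1)) = -12*(D + 3) = -12*(3 + D) = -4*(9 + 3*D) = -36 - 12*D)
(Q(-13) - B) + u(124) = ((-36 - 12*(-13)) - 1*(-86319)) + (-8 + 124**2) = ((-36 + 156) + 86319) + (-8 + 15376) = (120 + 86319) + 15368 = 86439 + 15368 = 101807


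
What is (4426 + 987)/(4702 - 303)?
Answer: 5413/4399 ≈ 1.2305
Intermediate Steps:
(4426 + 987)/(4702 - 303) = 5413/4399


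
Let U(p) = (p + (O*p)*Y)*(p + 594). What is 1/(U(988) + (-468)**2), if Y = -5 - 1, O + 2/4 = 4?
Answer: -1/31041296 ≈ -3.2215e-8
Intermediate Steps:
O = 7/2 (O = -1/2 + 4 = 7/2 ≈ 3.5000)
Y = -6
U(p) = -20*p*(594 + p) (U(p) = (p + (7*p/2)*(-6))*(p + 594) = (p - 21*p)*(594 + p) = (-20*p)*(594 + p) = -20*p*(594 + p))
1/(U(988) + (-468)**2) = 1/(-20*988*(594 + 988) + (-468)**2) = 1/(-20*988*1582 + 219024) = 1/(-31260320 + 219024) = 1/(-31041296) = -1/31041296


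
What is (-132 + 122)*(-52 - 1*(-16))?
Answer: 360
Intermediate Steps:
(-132 + 122)*(-52 - 1*(-16)) = -10*(-52 + 16) = -10*(-36) = 360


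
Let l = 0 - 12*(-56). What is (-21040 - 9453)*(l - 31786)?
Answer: 948759202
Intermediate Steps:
l = 672 (l = 0 + 672 = 672)
(-21040 - 9453)*(l - 31786) = (-21040 - 9453)*(672 - 31786) = -30493*(-31114) = 948759202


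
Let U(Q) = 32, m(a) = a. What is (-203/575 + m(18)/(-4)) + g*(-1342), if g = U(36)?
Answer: -49391181/1150 ≈ -42949.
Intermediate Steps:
g = 32
(-203/575 + m(18)/(-4)) + g*(-1342) = (-203/575 + 18/(-4)) + 32*(-1342) = (-203*1/575 + 18*(-1/4)) - 42944 = (-203/575 - 9/2) - 42944 = -5581/1150 - 42944 = -49391181/1150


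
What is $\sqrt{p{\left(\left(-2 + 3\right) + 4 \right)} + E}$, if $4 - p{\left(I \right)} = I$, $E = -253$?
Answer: $i \sqrt{254} \approx 15.937 i$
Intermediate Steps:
$p{\left(I \right)} = 4 - I$
$\sqrt{p{\left(\left(-2 + 3\right) + 4 \right)} + E} = \sqrt{\left(4 - \left(\left(-2 + 3\right) + 4\right)\right) - 253} = \sqrt{\left(4 - \left(1 + 4\right)\right) - 253} = \sqrt{\left(4 - 5\right) - 253} = \sqrt{-1 - 253} = \sqrt{-254} = i \sqrt{254}$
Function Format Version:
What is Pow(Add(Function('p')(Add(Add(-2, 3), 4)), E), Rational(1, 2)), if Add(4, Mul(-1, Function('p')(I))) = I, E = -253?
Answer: Mul(I, Pow(254, Rational(1, 2))) ≈ Mul(15.937, I)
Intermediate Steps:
Function('p')(I) = Add(4, Mul(-1, I))
Pow(Add(Function('p')(Add(Add(-2, 3), 4)), E), Rational(1, 2)) = Pow(Add(Add(4, Mul(-1, Add(Add(-2, 3), 4))), -253), Rational(1, 2)) = Pow(Add(Add(4, Mul(-1, Add(1, 4))), -253), Rational(1, 2)) = Pow(Add(Add(4, Mul(-1, 5)), -253), Rational(1, 2)) = Pow(Add(Add(4, -5), -253), Rational(1, 2)) = Pow(Add(-1, -253), Rational(1, 2)) = Pow(-254, Rational(1, 2)) = Mul(I, Pow(254, Rational(1, 2)))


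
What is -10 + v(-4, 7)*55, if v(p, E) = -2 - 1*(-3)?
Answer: 45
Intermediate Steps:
v(p, E) = 1 (v(p, E) = -2 + 3 = 1)
-10 + v(-4, 7)*55 = -10 + 1*55 = -10 + 55 = 45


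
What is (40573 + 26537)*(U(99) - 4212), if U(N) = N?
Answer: -276023430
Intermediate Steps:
(40573 + 26537)*(U(99) - 4212) = (40573 + 26537)*(99 - 4212) = 67110*(-4113) = -276023430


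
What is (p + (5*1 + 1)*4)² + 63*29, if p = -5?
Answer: 2188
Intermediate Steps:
(p + (5*1 + 1)*4)² + 63*29 = (-5 + (5*1 + 1)*4)² + 63*29 = (-5 + (5 + 1)*4)² + 1827 = (-5 + 6*4)² + 1827 = (-5 + 24)² + 1827 = 19² + 1827 = 361 + 1827 = 2188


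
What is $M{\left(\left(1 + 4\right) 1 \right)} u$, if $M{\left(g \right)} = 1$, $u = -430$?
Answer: $-430$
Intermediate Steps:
$M{\left(\left(1 + 4\right) 1 \right)} u = 1 \left(-430\right) = -430$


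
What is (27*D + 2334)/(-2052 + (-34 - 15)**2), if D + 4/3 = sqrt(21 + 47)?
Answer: 2298/349 + 54*sqrt(17)/349 ≈ 7.2225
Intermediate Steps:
D = -4/3 + 2*sqrt(17) (D = -4/3 + sqrt(21 + 47) = -4/3 + sqrt(68) = -4/3 + 2*sqrt(17) ≈ 6.9129)
(27*D + 2334)/(-2052 + (-34 - 15)**2) = (27*(-4/3 + 2*sqrt(17)) + 2334)/(-2052 + (-34 - 15)**2) = ((-36 + 54*sqrt(17)) + 2334)/(-2052 + (-49)**2) = (2298 + 54*sqrt(17))/(-2052 + 2401) = (2298 + 54*sqrt(17))/349 = (2298 + 54*sqrt(17))*(1/349) = 2298/349 + 54*sqrt(17)/349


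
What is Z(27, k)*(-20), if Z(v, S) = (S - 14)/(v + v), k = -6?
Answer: 200/27 ≈ 7.4074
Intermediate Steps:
Z(v, S) = (-14 + S)/(2*v) (Z(v, S) = (-14 + S)/((2*v)) = (-14 + S)*(1/(2*v)) = (-14 + S)/(2*v))
Z(27, k)*(-20) = ((½)*(-14 - 6)/27)*(-20) = ((½)*(1/27)*(-20))*(-20) = -10/27*(-20) = 200/27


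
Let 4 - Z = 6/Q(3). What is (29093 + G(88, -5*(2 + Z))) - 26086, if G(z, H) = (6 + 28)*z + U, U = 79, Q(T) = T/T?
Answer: 6078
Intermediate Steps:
Q(T) = 1
Z = -2 (Z = 4 - 6/1 = 4 - 6 = -2)
G(z, H) = 79 + 34*z (G(z, H) = (6 + 28)*z + 79 = 34*z + 79 = 79 + 34*z)
(29093 + G(88, -5*(2 + Z))) - 26086 = (29093 + (79 + 34*88)) - 26086 = (29093 + (79 + 2992)) - 26086 = (29093 + 3071) - 26086 = 32164 - 26086 = 6078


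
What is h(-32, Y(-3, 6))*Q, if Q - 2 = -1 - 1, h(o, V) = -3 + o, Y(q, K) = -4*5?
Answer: 0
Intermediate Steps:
Y(q, K) = -20
Q = 0 (Q = 2 + (-1 - 1) = 2 - 2 = 0)
h(-32, Y(-3, 6))*Q = (-3 - 32)*0 = -35*0 = 0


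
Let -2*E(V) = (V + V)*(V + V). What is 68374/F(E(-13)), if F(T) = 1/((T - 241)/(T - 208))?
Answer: 6598091/91 ≈ 72507.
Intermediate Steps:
E(V) = -2*V² (E(V) = -(V + V)*(V + V)/2 = -2*V*2*V/2 = -2*V²)
F(T) = (-208 + T)/(-241 + T) (F(T) = 1/((-241 + T)/(-208 + T)) = (-208 + T)/(-241 + T))
68374/F(E(-13)) = 68374/(((-208 - 2*(-13)²)/(-241 - 2*(-13)²))) = 68374/(((-208 - 2*169)/(-241 - 2*169))) = 68374/(((-208 - 338)/(-241 - 338))) = 68374/((-546/(-579))) = 68374/((-1/579*(-546))) = 68374/(182/193) = 68374*(193/182) = 6598091/91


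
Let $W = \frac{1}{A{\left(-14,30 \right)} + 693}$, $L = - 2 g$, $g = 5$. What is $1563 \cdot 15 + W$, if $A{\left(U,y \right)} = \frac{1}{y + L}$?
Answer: $\frac{324971165}{13861} \approx 23445.0$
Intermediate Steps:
$L = -10$ ($L = \left(-2\right) 5 = -10$)
$A{\left(U,y \right)} = \frac{1}{-10 + y}$ ($A{\left(U,y \right)} = \frac{1}{y - 10} = \frac{1}{-10 + y}$)
$W = \frac{20}{13861}$ ($W = \frac{1}{\frac{1}{-10 + 30} + 693} = \frac{1}{\frac{1}{20} + 693} = \frac{1}{\frac{13861}{20}} = \frac{20}{13861} \approx 0.0014429$)
$1563 \cdot 15 + W = 1563 \cdot 15 + \frac{20}{13861} = 23445 + \frac{20}{13861} = \frac{324971165}{13861}$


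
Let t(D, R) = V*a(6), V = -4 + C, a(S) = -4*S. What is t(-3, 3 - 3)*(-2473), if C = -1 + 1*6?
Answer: 59352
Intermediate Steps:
C = 5 (C = -1 + 6 = 5)
V = 1 (V = -4 + 5 = 1)
t(D, R) = -24 (t(D, R) = 1*(-4*6) = 1*(-24) = -24)
t(-3, 3 - 3)*(-2473) = -24*(-2473) = 59352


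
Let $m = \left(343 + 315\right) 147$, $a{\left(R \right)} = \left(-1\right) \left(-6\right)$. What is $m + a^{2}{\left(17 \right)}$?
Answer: $96762$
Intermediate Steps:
$a{\left(R \right)} = 6$
$m = 96726$ ($m = 658 \cdot 147 = 96726$)
$m + a^{2}{\left(17 \right)} = 96726 + 6^{2} = 96726 + 36 = 96762$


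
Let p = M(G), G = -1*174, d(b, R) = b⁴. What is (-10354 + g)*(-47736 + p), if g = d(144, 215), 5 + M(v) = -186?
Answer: -20607236508034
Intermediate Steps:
G = -174
M(v) = -191 (M(v) = -5 - 186 = -191)
p = -191
g = 429981696 (g = 144⁴ = 429981696)
(-10354 + g)*(-47736 + p) = (-10354 + 429981696)*(-47736 - 191) = 429971342*(-47927) = -20607236508034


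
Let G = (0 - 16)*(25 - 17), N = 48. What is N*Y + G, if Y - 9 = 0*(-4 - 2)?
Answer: 304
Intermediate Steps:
Y = 9 (Y = 9 + 0*(-4 - 2) = 9 + 0*(-6) = 9 + 0 = 9)
G = -128 (G = -16*8 = -128)
N*Y + G = 48*9 - 128 = 432 - 128 = 304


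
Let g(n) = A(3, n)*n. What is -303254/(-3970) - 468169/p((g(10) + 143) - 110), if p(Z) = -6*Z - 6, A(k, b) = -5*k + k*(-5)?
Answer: -687318773/3168060 ≈ -216.95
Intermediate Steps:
A(k, b) = -10*k (A(k, b) = -5*k - 5*k = -10*k)
g(n) = -30*n (g(n) = (-10*3)*n = -30*n)
p(Z) = -6 - 6*Z
-303254/(-3970) - 468169/p((g(10) + 143) - 110) = -303254/(-3970) - 468169/(-6 - 6*((-30*10 + 143) - 110)) = -303254*(-1/3970) - 468169/(-6 - 6*((-300 + 143) - 110)) = 151627/1985 - 468169/(-6 - 6*(-157 - 110)) = 151627/1985 - 468169/(-6 - 6*(-267)) = 151627/1985 - 468169/(-6 + 1602) = 151627/1985 - 468169/1596 = -687318773/3168060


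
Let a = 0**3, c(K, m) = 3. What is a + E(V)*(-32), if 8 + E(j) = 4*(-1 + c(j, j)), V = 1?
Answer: 0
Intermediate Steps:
E(j) = 0 (E(j) = -8 + 4*(-1 + 3) = -8 + 4*2 = -8 + 8 = 0)
a = 0
a + E(V)*(-32) = 0 + 0*(-32) = 0 + 0 = 0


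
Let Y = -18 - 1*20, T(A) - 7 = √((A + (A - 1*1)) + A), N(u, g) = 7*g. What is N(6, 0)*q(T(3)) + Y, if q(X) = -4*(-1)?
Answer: -38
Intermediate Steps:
T(A) = 7 + √(-1 + 3*A) (T(A) = 7 + √((A + (A - 1*1)) + A) = 7 + √((A + (A - 1)) + A) = 7 + √((A + (-1 + A)) + A) = 7 + √((-1 + 2*A) + A) = 7 + √(-1 + 3*A))
q(X) = 4
Y = -38 (Y = -18 - 20 = -38)
N(6, 0)*q(T(3)) + Y = (7*0)*4 - 38 = 0*4 - 38 = 0 - 38 = -38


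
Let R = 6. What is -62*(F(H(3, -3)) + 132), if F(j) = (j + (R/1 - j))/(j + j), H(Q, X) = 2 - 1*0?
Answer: -8277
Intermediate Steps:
H(Q, X) = 2 (H(Q, X) = 2 + 0 = 2)
F(j) = 3/j (F(j) = (j + (6/1 - j))/(j + j) = (j + (6*1 - j))/((2*j)) = (j + (6 - j))*(1/(2*j)) = 6*(1/(2*j)) = 3/j)
-62*(F(H(3, -3)) + 132) = -62*(3/2 + 132) = -62*267/2 = -8277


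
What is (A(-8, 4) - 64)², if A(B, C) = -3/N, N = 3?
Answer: 4225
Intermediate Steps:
A(B, C) = -1 (A(B, C) = -3/3 = -3*⅓ = -1)
(A(-8, 4) - 64)² = (-1 - 64)² = (-65)² = 4225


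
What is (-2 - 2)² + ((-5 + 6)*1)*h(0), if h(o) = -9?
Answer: 7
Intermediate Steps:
(-2 - 2)² + ((-5 + 6)*1)*h(0) = (-2 - 2)² + ((-5 + 6)*1)*(-9) = (-4)² + (1*1)*(-9) = 16 + 1*(-9) = 16 - 9 = 7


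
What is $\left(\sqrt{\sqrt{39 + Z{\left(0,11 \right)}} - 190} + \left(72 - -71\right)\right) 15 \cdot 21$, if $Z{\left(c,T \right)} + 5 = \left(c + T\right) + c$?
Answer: $45045 + 315 \sqrt{-190 + 3 \sqrt{5}} \approx 45045.0 + 4264.6 i$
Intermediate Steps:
$Z{\left(c,T \right)} = -5 + T + 2 c$ ($Z{\left(c,T \right)} = -5 + \left(\left(c + T\right) + c\right) = -5 + \left(\left(T + c\right) + c\right) = -5 + \left(T + 2 c\right) = -5 + T + 2 c$)
$\left(\sqrt{\sqrt{39 + Z{\left(0,11 \right)}} - 190} + \left(72 - -71\right)\right) 15 \cdot 21 = \left(\sqrt{\sqrt{39 + \left(-5 + 11 + 2 \cdot 0\right)} - 190} + \left(72 - -71\right)\right) 15 \cdot 21 = \left(\sqrt{\sqrt{39 + \left(-5 + 11 + 0\right)} - 190} + \left(72 + 71\right)\right) 315 = \left(\sqrt{\sqrt{39 + 6} - 190} + 143\right) 315 = \left(\sqrt{\sqrt{45} - 190} + 143\right) 315 = \left(\sqrt{3 \sqrt{5} - 190} + 143\right) 315 = \left(\sqrt{-190 + 3 \sqrt{5}} + 143\right) 315 = \left(143 + \sqrt{-190 + 3 \sqrt{5}}\right) 315 = 45045 + 315 \sqrt{-190 + 3 \sqrt{5}}$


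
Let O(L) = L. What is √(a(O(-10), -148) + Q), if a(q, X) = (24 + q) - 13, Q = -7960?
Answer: I*√7959 ≈ 89.213*I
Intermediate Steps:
a(q, X) = 11 + q
√(a(O(-10), -148) + Q) = √((11 - 10) - 7960) = √(1 - 7960) = √(-7959) = I*√7959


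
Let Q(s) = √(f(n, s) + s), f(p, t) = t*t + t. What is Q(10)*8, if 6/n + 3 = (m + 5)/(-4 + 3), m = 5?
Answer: 16*√30 ≈ 87.636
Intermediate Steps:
n = -6/13 (n = 6/(-3 + (5 + 5)/(-4 + 3)) = 6/(-3 + 10/(-1)) = 6/(-3 + 10*(-1)) = 6/(-3 - 10) = 6/(-13) = 6*(-1/13) = -6/13 ≈ -0.46154)
f(p, t) = t + t² (f(p, t) = t² + t = t + t²)
Q(s) = √(s + s*(1 + s)) (Q(s) = √(s*(1 + s) + s) = √(s + s*(1 + s)))
Q(10)*8 = √(10*(2 + 10))*8 = √(10*12)*8 = √120*8 = (2*√30)*8 = 16*√30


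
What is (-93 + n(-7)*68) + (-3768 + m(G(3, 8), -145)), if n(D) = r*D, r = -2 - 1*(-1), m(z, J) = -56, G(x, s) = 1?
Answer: -3441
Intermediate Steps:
r = -1 (r = -2 + 1 = -1)
n(D) = -D
(-93 + n(-7)*68) + (-3768 + m(G(3, 8), -145)) = (-93 - 1*(-7)*68) + (-3768 - 56) = (-93 + 7*68) - 3824 = (-93 + 476) - 3824 = 383 - 3824 = -3441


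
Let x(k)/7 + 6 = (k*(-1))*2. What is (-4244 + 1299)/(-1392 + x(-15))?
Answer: 2945/1224 ≈ 2.4060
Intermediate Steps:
x(k) = -42 - 14*k (x(k) = -42 + 7*((k*(-1))*2) = -42 + 7*(-k*2) = -42 + 7*(-2*k) = -42 - 14*k)
(-4244 + 1299)/(-1392 + x(-15)) = (-4244 + 1299)/(-1392 + (-42 - 14*(-15))) = -2945/(-1392 + (-42 + 210)) = -2945/(-1392 + 168) = -2945/(-1224) = -2945*(-1/1224) = 2945/1224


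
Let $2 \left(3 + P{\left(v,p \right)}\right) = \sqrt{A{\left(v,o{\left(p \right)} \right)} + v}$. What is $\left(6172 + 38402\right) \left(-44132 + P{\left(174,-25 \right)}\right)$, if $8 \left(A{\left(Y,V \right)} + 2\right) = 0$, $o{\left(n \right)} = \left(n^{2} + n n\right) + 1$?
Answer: $-1967273490 + 44574 \sqrt{43} \approx -1.967 \cdot 10^{9}$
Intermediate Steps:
$o{\left(n \right)} = 1 + 2 n^{2}$ ($o{\left(n \right)} = \left(n^{2} + n^{2}\right) + 1 = 2 n^{2} + 1 = 1 + 2 n^{2}$)
$A{\left(Y,V \right)} = -2$ ($A{\left(Y,V \right)} = -2 + \frac{1}{8} \cdot 0 = -2 + 0 = -2$)
$P{\left(v,p \right)} = -3 + \frac{\sqrt{-2 + v}}{2}$
$\left(6172 + 38402\right) \left(-44132 + P{\left(174,-25 \right)}\right) = \left(6172 + 38402\right) \left(-44132 - \left(3 - \frac{\sqrt{-2 + 174}}{2}\right)\right) = 44574 \left(-44132 - \left(3 - \frac{\sqrt{172}}{2}\right)\right) = 44574 \left(-44132 - \left(3 - \frac{2 \sqrt{43}}{2}\right)\right) = 44574 \left(-44132 - \left(3 - \sqrt{43}\right)\right) = 44574 \left(-44135 + \sqrt{43}\right) = -1967273490 + 44574 \sqrt{43}$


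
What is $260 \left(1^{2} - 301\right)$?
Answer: $-78000$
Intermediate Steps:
$260 \left(1^{2} - 301\right) = 260 \left(1 - 301\right) = 260 \left(-300\right) = -78000$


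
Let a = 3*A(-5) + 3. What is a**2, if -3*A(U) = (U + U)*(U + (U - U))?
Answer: 2209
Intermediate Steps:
A(U) = -2*U**2/3 (A(U) = -(U + U)*(U + (U - U))/3 = -2*U*(U + 0)/3 = -2*U*U/3 = -2*U**2/3)
a = -47 (a = 3*(-2/3*(-5)**2) + 3 = 3*(-2/3*25) + 3 = 3*(-50/3) + 3 = -50 + 3 = -47)
a**2 = (-47)**2 = 2209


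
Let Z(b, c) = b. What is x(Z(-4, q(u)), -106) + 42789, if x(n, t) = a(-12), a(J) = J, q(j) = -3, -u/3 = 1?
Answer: 42777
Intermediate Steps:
u = -3 (u = -3*1 = -3)
x(n, t) = -12
x(Z(-4, q(u)), -106) + 42789 = -12 + 42789 = 42777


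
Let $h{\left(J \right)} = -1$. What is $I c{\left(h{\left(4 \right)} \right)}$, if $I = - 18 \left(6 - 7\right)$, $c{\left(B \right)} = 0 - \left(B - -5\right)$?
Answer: $-72$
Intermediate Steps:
$c{\left(B \right)} = -5 - B$ ($c{\left(B \right)} = 0 - \left(B + 5\right) = 0 - \left(5 + B\right) = -5 - B$)
$I = 18$ ($I = \left(-18\right) \left(-1\right) = 18$)
$I c{\left(h{\left(4 \right)} \right)} = 18 \left(-5 - -1\right) = 18 \left(-5 + 1\right) = 18 \left(-4\right) = -72$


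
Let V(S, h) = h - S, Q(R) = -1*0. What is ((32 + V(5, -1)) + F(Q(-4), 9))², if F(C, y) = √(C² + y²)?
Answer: 1225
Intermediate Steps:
Q(R) = 0
((32 + V(5, -1)) + F(Q(-4), 9))² = ((32 + (-1 - 1*5)) + √(0² + 9²))² = ((32 + (-1 - 5)) + √(0 + 81))² = ((32 - 6) + √81)² = (26 + 9)² = 35² = 1225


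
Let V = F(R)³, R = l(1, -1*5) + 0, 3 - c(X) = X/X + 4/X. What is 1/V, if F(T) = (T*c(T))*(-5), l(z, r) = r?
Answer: 1/343000 ≈ 2.9155e-6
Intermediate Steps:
c(X) = 2 - 4/X (c(X) = 3 - (X/X + 4/X) = 3 - (1 + 4/X) = 3 + (-1 - 4/X) = 2 - 4/X)
R = -5 (R = -1*5 + 0 = -5 + 0 = -5)
F(T) = -5*T*(2 - 4/T) (F(T) = (T*(2 - 4/T))*(-5) = -5*T*(2 - 4/T))
V = 343000 (V = (20 - 10*(-5))³ = (20 + 50)³ = 70³ = 343000)
1/V = 1/343000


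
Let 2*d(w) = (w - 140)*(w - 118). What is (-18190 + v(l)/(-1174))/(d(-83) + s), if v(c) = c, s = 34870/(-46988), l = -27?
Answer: -250857572651/309066269102 ≈ -0.81166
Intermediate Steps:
s = -17435/23494 (s = 34870*(-1/46988) = -17435/23494 ≈ -0.74210)
d(w) = (-140 + w)*(-118 + w)/2 (d(w) = ((w - 140)*(w - 118))/2 = ((-140 + w)*(-118 + w))/2 = (-140 + w)*(-118 + w)/2)
(-18190 + v(l)/(-1174))/(d(-83) + s) = (-18190 - 27/(-1174))/((8260 + (½)*(-83)² - 129*(-83)) - 17435/23494) = (-18190 - 27*(-1/1174))/((8260 + (½)*6889 + 10707) - 17435/23494) = (-18190 + 27/1174)/((8260 + 6889/2 + 10707) - 17435/23494) = -21355033/(1174*(44823/2 - 17435/23494)) = -21355033/(1174*263259173/11747) = -21355033/1174*11747/263259173 = -250857572651/309066269102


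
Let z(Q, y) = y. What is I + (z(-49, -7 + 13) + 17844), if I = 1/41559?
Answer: 741828151/41559 ≈ 17850.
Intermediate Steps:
I = 1/41559 ≈ 2.4062e-5
I + (z(-49, -7 + 13) + 17844) = 1/41559 + ((-7 + 13) + 17844) = 1/41559 + (6 + 17844) = 1/41559 + 17850 = 741828151/41559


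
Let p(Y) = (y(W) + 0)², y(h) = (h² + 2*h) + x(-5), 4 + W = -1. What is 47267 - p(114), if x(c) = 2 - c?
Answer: 46783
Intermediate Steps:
W = -5 (W = -4 - 1 = -5)
y(h) = 7 + h² + 2*h (y(h) = (h² + 2*h) + (2 - 1*(-5)) = (h² + 2*h) + (2 + 5) = (h² + 2*h) + 7 = 7 + h² + 2*h)
p(Y) = 484 (p(Y) = ((7 + (-5)² + 2*(-5)) + 0)² = ((7 + 25 - 10) + 0)² = (22 + 0)² = 22² = 484)
47267 - p(114) = 47267 - 1*484 = 47267 - 484 = 46783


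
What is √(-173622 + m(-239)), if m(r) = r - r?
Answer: I*√173622 ≈ 416.68*I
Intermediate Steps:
m(r) = 0
√(-173622 + m(-239)) = √(-173622 + 0) = √(-173622) = I*√173622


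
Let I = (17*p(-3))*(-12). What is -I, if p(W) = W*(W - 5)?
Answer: 4896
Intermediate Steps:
p(W) = W*(-5 + W)
I = -4896 (I = (17*(-3*(-5 - 3)))*(-12) = (17*(-3*(-8)))*(-12) = (17*24)*(-12) = 408*(-12) = -4896)
-I = -1*(-4896) = 4896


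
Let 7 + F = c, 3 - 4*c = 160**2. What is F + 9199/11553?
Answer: -296008829/46212 ≈ -6405.5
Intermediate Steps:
c = -25597/4 (c = 3/4 - 1/4*160**2 = 3/4 - 1/4*25600 = 3/4 - 6400 = -25597/4 ≈ -6399.3)
F = -25625/4 (F = -7 - 25597/4 = -25625/4 ≈ -6406.3)
F + 9199/11553 = -25625/4 + 9199/11553 = -296008829/46212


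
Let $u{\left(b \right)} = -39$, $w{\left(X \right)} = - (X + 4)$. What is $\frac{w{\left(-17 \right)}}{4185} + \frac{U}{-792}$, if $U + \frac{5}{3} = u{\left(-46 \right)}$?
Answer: $\frac{10027}{184140} \approx 0.054453$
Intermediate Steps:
$w{\left(X \right)} = -4 - X$ ($w{\left(X \right)} = - (4 + X) = -4 - X$)
$U = - \frac{122}{3}$ ($U = - \frac{5}{3} - 39 = - \frac{122}{3} \approx -40.667$)
$\frac{w{\left(-17 \right)}}{4185} + \frac{U}{-792} = \frac{-4 - -17}{4185} - \frac{122}{3 \left(-792\right)} = \left(-4 + 17\right) \frac{1}{4185} - - \frac{61}{1188} = 13 \cdot \frac{1}{4185} + \frac{61}{1188} = \frac{13}{4185} + \frac{61}{1188} = \frac{10027}{184140}$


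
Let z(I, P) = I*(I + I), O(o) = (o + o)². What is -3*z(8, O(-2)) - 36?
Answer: -420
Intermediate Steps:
O(o) = 4*o² (O(o) = (2*o)² = 4*o²)
z(I, P) = 2*I² (z(I, P) = I*(2*I) = 2*I²)
-3*z(8, O(-2)) - 36 = -6*8² - 36 = -6*64 - 36 = -3*128 - 36 = -384 - 36 = -420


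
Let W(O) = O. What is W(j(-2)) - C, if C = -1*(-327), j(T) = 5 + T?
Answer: -324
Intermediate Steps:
C = 327
W(j(-2)) - C = (5 - 2) - 1*327 = 3 - 327 = -324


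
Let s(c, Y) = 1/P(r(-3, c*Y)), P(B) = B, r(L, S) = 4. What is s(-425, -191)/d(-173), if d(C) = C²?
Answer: 1/119716 ≈ 8.3531e-6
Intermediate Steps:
s(c, Y) = ¼ (s(c, Y) = 1/4 = ¼)
s(-425, -191)/d(-173) = 1/(4*((-173)²)) = (¼)/29929 = (¼)*(1/29929) = 1/119716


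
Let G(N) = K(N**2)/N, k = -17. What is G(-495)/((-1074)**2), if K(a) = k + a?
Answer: -61252/142742655 ≈ -0.00042911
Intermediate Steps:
K(a) = -17 + a
G(N) = (-17 + N**2)/N
G(-495)/((-1074)**2) = (-495 - 17/(-495))/((-1074)**2) = (-495 - 17*(-1/495))/1153476 = (-495 + 17/495)*(1/1153476) = -245008/495*1/1153476 = -61252/142742655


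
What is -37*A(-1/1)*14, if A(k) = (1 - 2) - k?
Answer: 0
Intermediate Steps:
A(k) = -1 - k
-37*A(-1/1)*14 = -37*(-1 - (-1)/1)*14 = -37*(-1 - (-1))*14 = -37*(-1 - 1*(-1))*14 = -37*(-1 + 1)*14 = -37*0*14 = 0*14 = 0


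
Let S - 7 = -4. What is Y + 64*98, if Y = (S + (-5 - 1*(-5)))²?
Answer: 6281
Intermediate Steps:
S = 3 (S = 7 - 4 = 3)
Y = 9 (Y = (3 + (-5 - 1*(-5)))² = (3 + (-5 + 5))² = (3 + 0)² = 3² = 9)
Y + 64*98 = 9 + 64*98 = 9 + 6272 = 6281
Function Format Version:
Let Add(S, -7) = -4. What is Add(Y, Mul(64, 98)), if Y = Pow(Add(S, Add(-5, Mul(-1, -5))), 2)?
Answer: 6281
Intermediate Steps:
S = 3 (S = Add(7, -4) = 3)
Y = 9 (Y = Pow(Add(3, Add(-5, Mul(-1, -5))), 2) = Pow(Add(3, Add(-5, 5)), 2) = Pow(Add(3, 0), 2) = Pow(3, 2) = 9)
Add(Y, Mul(64, 98)) = Add(9, Mul(64, 98)) = Add(9, 6272) = 6281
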